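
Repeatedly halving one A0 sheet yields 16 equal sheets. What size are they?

A4

16 = 2^4, so 4 halving steps.
A0 → A1 → … → A4 after 4 steps.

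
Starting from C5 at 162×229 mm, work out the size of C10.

28 × 40 mm

C6: ⌊229/2⌋ × 162 = 114 × 162 mm
C7: ⌊162/2⌋ × 114 = 81 × 114 mm
C8: ⌊114/2⌋ × 81 = 57 × 81 mm
C9: ⌊81/2⌋ × 57 = 40 × 57 mm
C10: ⌊57/2⌋ × 40 = 28 × 40 mm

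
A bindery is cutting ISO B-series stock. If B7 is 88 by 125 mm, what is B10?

B8: ⌊125/2⌋ × 88 = 62 × 88 mm
B9: ⌊88/2⌋ × 62 = 44 × 62 mm
B10: ⌊62/2⌋ × 44 = 31 × 44 mm

31 × 44 mm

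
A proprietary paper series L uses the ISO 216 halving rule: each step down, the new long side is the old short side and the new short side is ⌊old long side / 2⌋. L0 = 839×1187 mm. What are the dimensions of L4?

L1: ⌊1187/2⌋ × 839 = 593 × 839 mm
L2: ⌊839/2⌋ × 593 = 419 × 593 mm
L3: ⌊593/2⌋ × 419 = 296 × 419 mm
L4: ⌊419/2⌋ × 296 = 209 × 296 mm

209 × 296 mm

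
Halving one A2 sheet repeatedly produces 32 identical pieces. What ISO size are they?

A7

32 = 2^5, so 5 halving steps.
A2 → A3 → … → A7 after 5 steps.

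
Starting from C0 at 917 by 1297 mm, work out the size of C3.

C1: ⌊1297/2⌋ × 917 = 648 × 917 mm
C2: ⌊917/2⌋ × 648 = 458 × 648 mm
C3: ⌊648/2⌋ × 458 = 324 × 458 mm

324 × 458 mm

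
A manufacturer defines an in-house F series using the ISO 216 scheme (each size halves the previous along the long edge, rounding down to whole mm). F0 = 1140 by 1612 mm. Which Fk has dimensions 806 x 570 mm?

F2

F0: 1140 × 1612 mm
F1: 806 × 1140 mm
F2: 570 × 806 mm
F3: 403 × 570 mm
→ matches F2.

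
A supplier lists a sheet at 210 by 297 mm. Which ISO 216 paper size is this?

Aspect ratio 297/210 ≈ 1.414 — close to the ISO √2 ≈ 1.414.
In the A-series (A0 area = 1 m²): A4 = 210 × 297 mm.

A4 (210 × 297 mm)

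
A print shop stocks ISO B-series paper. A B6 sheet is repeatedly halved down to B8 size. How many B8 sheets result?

4

Each ISO step halves the sheet: 1 × B6 → 2 × B7 → 4 × B8
From B6 to B8 is 2 halving steps: 2^2 = 4.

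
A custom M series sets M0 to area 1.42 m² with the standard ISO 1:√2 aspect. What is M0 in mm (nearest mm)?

Let the short side be w mm. Then w · w√2 = 1.42 m² = 1,420,000 mm².
w² = 1,420,000/√2, so w ≈ 1002.0 mm; long side = w√2 ≈ 1417.1 mm.

1002 × 1417 mm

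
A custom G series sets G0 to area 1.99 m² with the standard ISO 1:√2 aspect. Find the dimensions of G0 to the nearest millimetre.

1186 × 1678 mm

Let the short side be w mm. Then w · w√2 = 1.99 m² = 1,990,000 mm².
w² = 1,990,000/√2, so w ≈ 1186.2 mm; long side = w√2 ≈ 1677.6 mm.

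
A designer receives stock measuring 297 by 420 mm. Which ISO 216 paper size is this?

A3 (297 × 420 mm)

Aspect ratio 420/297 ≈ 1.414 — close to the ISO √2 ≈ 1.414.
In the A-series (A0 area = 1 m²): A3 = 297 × 420 mm.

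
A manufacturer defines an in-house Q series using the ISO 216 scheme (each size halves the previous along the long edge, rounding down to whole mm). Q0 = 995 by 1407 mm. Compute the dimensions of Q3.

Q1 = 703 × 995 mm (from Q0 by 1 halving).
Q2: ⌊995/2⌋ × 703 = 497 × 703 mm
Q3: ⌊703/2⌋ × 497 = 351 × 497 mm

351 × 497 mm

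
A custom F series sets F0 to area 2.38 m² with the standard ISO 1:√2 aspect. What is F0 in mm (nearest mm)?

Let the short side be w mm. Then w · w√2 = 2.38 m² = 2,380,000 mm².
w² = 2,380,000/√2, so w ≈ 1297.3 mm; long side = w√2 ≈ 1834.6 mm.

1297 × 1835 mm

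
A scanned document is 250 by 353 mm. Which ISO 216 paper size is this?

Aspect ratio 353/250 ≈ 1.412 — close to the ISO √2 ≈ 1.414.
In the B-series (B0 = 1000 × 1414 mm): B4 = 250 × 353 mm.

B4 (250 × 353 mm)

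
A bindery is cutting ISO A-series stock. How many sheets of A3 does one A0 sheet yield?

8

A0 = 841 × 1189 mm; A3 = 297 × 420 mm.
Each halving step doubles the count; 3 steps from A0 to A3.
2^3 = 8.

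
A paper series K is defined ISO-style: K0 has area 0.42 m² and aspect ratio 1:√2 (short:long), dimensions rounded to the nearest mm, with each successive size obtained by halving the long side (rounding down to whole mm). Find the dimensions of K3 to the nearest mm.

192 × 272 mm

Let K0's short side be w mm. w · w√2 = 0.42 m² = 420,000 mm², so w ≈ 545.0 mm and w√2 ≈ 770.7 mm → K0 = 545 × 771 mm.
K1: ⌊771/2⌋ × 545 = 385 × 545 mm
K2: ⌊545/2⌋ × 385 = 272 × 385 mm
K3: ⌊385/2⌋ × 272 = 192 × 272 mm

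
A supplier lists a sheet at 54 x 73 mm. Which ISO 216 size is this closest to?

Aspect ratio 73/54 ≈ 1.352 (ISO target is √2 ≈ 1.414).
In the A-series (A0 area = 1 m²): A8 = 52 × 74 mm.
Off by 3 mm total — nearest standard size.

A8 (52 × 74 mm)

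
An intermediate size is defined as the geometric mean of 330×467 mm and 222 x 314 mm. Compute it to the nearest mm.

271 × 383 mm

Short side: √(330 · 222) = √73260 ≈ 270.7 → 271 mm
Long side: √(467 · 314) = √146638 ≈ 382.9 → 383 mm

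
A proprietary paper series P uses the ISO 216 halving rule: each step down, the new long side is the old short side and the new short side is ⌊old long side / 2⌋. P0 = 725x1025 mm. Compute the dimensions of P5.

128 × 181 mm

P1 = 512 × 725 mm (from P0 by 1 halving).
P2: ⌊725/2⌋ × 512 = 362 × 512 mm
P3: ⌊512/2⌋ × 362 = 256 × 362 mm
P4: ⌊362/2⌋ × 256 = 181 × 256 mm
P5: ⌊256/2⌋ × 181 = 128 × 181 mm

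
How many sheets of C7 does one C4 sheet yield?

8

Each ISO step halves the sheet: 1 × C4 → 2 × C5 → 4 × C6 → 8 × C7
From C4 to C7 is 3 halving steps: 2^3 = 8.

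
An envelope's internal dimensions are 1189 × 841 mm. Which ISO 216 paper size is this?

A0 (841 × 1189 mm)

Aspect ratio 1189/841 ≈ 1.414 — close to the ISO √2 ≈ 1.414.
In the A-series (A0 area = 1 m²): A0 = 841 × 1189 mm.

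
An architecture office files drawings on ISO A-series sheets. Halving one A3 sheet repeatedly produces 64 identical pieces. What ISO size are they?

A9

64 = 2^6, so 6 halving steps.
A3 → A4 → … → A9 after 6 steps.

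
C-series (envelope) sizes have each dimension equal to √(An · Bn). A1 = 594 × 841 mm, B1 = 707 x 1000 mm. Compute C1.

Short side: √(594 · 707) = √419958 ≈ 648.0 → 648 mm
Long side: √(841 · 1000) = √841000 ≈ 917.1 → 917 mm

648 × 917 mm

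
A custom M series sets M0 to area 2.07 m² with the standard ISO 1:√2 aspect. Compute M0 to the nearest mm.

1210 × 1711 mm

Let the short side be w mm. Then w · w√2 = 2.07 m² = 2,070,000 mm².
w² = 2,070,000/√2, so w ≈ 1209.8 mm; long side = w√2 ≈ 1711.0 mm.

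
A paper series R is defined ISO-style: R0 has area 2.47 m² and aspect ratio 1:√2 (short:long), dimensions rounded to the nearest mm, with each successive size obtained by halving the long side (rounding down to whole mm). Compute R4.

Let R0's short side be w mm. w · w√2 = 2.47 m² = 2,470,000 mm², so w ≈ 1321.6 mm and w√2 ≈ 1869.0 mm → R0 = 1322 × 1869 mm.
R1: ⌊1869/2⌋ × 1322 = 934 × 1322 mm
R2: ⌊1322/2⌋ × 934 = 661 × 934 mm
R3: ⌊934/2⌋ × 661 = 467 × 661 mm
R4: ⌊661/2⌋ × 467 = 330 × 467 mm

330 × 467 mm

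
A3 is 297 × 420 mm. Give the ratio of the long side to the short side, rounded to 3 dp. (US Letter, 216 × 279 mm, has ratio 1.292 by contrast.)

420 / 297 = 1.414
Matches √2 ≈ 1.414 — the ISO 216 defining ratio.

1.414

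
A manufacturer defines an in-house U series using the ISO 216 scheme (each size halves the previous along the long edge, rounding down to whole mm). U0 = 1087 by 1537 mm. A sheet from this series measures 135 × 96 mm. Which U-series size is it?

U0: 1087 × 1537 mm
U1: 768 × 1087 mm
U2: 543 × 768 mm
U3: 384 × 543 mm
U4: 271 × 384 mm
U5: 192 × 271 mm
U6: 135 × 192 mm
U7: 96 × 135 mm
U8: 67 × 96 mm
→ matches U7.

U7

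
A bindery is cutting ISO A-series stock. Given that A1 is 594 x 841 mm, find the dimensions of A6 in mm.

105 × 148 mm

A2: ⌊841/2⌋ × 594 = 420 × 594 mm
A3: ⌊594/2⌋ × 420 = 297 × 420 mm
A4: ⌊420/2⌋ × 297 = 210 × 297 mm
A5: ⌊297/2⌋ × 210 = 148 × 210 mm
A6: ⌊210/2⌋ × 148 = 105 × 148 mm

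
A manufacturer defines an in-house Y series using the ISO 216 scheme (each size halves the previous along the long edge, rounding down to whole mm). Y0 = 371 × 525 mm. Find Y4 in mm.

92 × 131 mm

Y1: ⌊525/2⌋ × 371 = 262 × 371 mm
Y2: ⌊371/2⌋ × 262 = 185 × 262 mm
Y3: ⌊262/2⌋ × 185 = 131 × 185 mm
Y4: ⌊185/2⌋ × 131 = 92 × 131 mm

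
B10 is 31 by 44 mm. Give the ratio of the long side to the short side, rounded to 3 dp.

1.419

44 / 31 = 1.419
ISO 216 targets √2 ≈ 1.414; the +0.005 deviation is from mm rounding.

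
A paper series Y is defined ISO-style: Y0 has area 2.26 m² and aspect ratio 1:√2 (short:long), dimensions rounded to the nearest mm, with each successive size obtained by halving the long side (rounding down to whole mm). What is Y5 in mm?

Let Y0's short side be w mm. w · w√2 = 2.26 m² = 2,260,000 mm², so w ≈ 1264.1 mm and w√2 ≈ 1787.8 mm → Y0 = 1264 × 1788 mm.
Y1: ⌊1788/2⌋ × 1264 = 894 × 1264 mm
Y2: ⌊1264/2⌋ × 894 = 632 × 894 mm
Y3: ⌊894/2⌋ × 632 = 447 × 632 mm
Y4: ⌊632/2⌋ × 447 = 316 × 447 mm
Y5: ⌊447/2⌋ × 316 = 223 × 316 mm

223 × 316 mm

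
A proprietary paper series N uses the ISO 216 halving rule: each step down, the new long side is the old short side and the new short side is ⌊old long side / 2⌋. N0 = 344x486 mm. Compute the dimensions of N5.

60 × 86 mm

N1 = 243 × 344 mm (from N0 by 1 halving).
N2: ⌊344/2⌋ × 243 = 172 × 243 mm
N3: ⌊243/2⌋ × 172 = 121 × 172 mm
N4: ⌊172/2⌋ × 121 = 86 × 121 mm
N5: ⌊121/2⌋ × 86 = 60 × 86 mm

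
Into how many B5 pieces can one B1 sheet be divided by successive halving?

16

B1 = 707 × 1000 mm; B5 = 176 × 250 mm.
Each halving step doubles the count; 4 steps from B1 to B5.
2^4 = 16.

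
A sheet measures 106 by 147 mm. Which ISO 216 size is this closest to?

A6 (105 × 148 mm)

Aspect ratio 147/106 ≈ 1.387 (ISO target is √2 ≈ 1.414).
In the A-series (A0 area = 1 m²): A6 = 105 × 148 mm.
Off by 2 mm total — nearest standard size.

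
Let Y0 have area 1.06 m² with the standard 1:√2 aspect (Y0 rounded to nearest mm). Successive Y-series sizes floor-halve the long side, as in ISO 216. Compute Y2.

433 × 612 mm

Let Y0's short side be w mm. w · w√2 = 1.06 m² = 1,060,000 mm², so w ≈ 865.8 mm and w√2 ≈ 1224.4 mm → Y0 = 866 × 1224 mm.
Y1: ⌊1224/2⌋ × 866 = 612 × 866 mm
Y2: ⌊866/2⌋ × 612 = 433 × 612 mm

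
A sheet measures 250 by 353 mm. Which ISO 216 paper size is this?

B4 (250 × 353 mm)

Aspect ratio 353/250 ≈ 1.412 — close to the ISO √2 ≈ 1.414.
In the B-series (B0 = 1000 × 1414 mm): B4 = 250 × 353 mm.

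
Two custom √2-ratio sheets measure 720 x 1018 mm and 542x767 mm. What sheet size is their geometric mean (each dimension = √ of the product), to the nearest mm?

Short side: √(720 · 542) = √390240 ≈ 624.7 → 625 mm
Long side: √(1018 · 767) = √780806 ≈ 883.6 → 884 mm

625 × 884 mm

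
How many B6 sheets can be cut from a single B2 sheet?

Each ISO step halves the sheet: 1 × B2 → 2 × B3 → 4 × B4 → 8 × B5 → …
From B2 to B6 is 4 halving steps: 2^4 = 16.

16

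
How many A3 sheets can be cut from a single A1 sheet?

Each ISO step halves the sheet: 1 × A1 → 2 × A2 → 4 × A3
From A1 to A3 is 2 halving steps: 2^2 = 4.

4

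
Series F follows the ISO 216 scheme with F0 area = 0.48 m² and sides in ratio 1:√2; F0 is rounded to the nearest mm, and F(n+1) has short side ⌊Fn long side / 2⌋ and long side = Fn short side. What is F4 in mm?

Let F0's short side be w mm. w · w√2 = 0.48 m² = 480,000 mm², so w ≈ 582.6 mm and w√2 ≈ 823.9 mm → F0 = 583 × 824 mm.
F1: ⌊824/2⌋ × 583 = 412 × 583 mm
F2: ⌊583/2⌋ × 412 = 291 × 412 mm
F3: ⌊412/2⌋ × 291 = 206 × 291 mm
F4: ⌊291/2⌋ × 206 = 145 × 206 mm

145 × 206 mm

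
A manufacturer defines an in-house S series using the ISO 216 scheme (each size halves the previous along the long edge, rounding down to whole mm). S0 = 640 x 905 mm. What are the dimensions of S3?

226 × 320 mm

S1 = 452 × 640 mm (from S0 by 1 halving).
S2: ⌊640/2⌋ × 452 = 320 × 452 mm
S3: ⌊452/2⌋ × 320 = 226 × 320 mm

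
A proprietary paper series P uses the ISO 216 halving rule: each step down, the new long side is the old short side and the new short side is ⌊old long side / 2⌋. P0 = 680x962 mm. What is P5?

P1 = 481 × 680 mm (from P0 by 1 halving).
P2: ⌊680/2⌋ × 481 = 340 × 481 mm
P3: ⌊481/2⌋ × 340 = 240 × 340 mm
P4: ⌊340/2⌋ × 240 = 170 × 240 mm
P5: ⌊240/2⌋ × 170 = 120 × 170 mm

120 × 170 mm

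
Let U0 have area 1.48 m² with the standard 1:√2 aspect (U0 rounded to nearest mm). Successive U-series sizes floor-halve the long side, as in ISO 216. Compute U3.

Let U0's short side be w mm. w · w√2 = 1.48 m² = 1,480,000 mm², so w ≈ 1023.0 mm and w√2 ≈ 1446.7 mm → U0 = 1023 × 1447 mm.
U1: ⌊1447/2⌋ × 1023 = 723 × 1023 mm
U2: ⌊1023/2⌋ × 723 = 511 × 723 mm
U3: ⌊723/2⌋ × 511 = 361 × 511 mm

361 × 511 mm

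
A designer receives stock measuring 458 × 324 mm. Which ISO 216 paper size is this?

C3 (324 × 458 mm)

Aspect ratio 458/324 ≈ 1.414 — close to the ISO √2 ≈ 1.414.
In the C-series (envelope sizes, between A and B): C3 = 324 × 458 mm.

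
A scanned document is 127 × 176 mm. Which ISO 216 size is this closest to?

Aspect ratio 176/127 ≈ 1.386 (ISO target is √2 ≈ 1.414).
In the B-series (B0 = 1000 × 1414 mm): B6 = 125 × 176 mm.
Off by 2 mm total — nearest standard size.

B6 (125 × 176 mm)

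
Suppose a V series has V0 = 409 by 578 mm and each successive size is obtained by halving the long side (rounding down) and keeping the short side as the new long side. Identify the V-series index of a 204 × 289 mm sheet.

V0: 409 × 578 mm
V1: 289 × 409 mm
V2: 204 × 289 mm
V3: 144 × 204 mm
→ matches V2.

V2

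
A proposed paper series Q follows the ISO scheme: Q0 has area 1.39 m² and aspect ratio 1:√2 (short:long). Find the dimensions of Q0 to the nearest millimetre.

991 × 1402 mm

Let the short side be w mm. Then w · w√2 = 1.39 m² = 1,390,000 mm².
w² = 1,390,000/√2, so w ≈ 991.4 mm; long side = w√2 ≈ 1402.1 mm.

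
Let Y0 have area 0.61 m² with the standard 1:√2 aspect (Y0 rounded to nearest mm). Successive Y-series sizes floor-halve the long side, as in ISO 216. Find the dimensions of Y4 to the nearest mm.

Let Y0's short side be w mm. w · w√2 = 0.61 m² = 610,000 mm², so w ≈ 656.8 mm and w√2 ≈ 928.8 mm → Y0 = 657 × 929 mm.
Y1: ⌊929/2⌋ × 657 = 464 × 657 mm
Y2: ⌊657/2⌋ × 464 = 328 × 464 mm
Y3: ⌊464/2⌋ × 328 = 232 × 328 mm
Y4: ⌊328/2⌋ × 232 = 164 × 232 mm

164 × 232 mm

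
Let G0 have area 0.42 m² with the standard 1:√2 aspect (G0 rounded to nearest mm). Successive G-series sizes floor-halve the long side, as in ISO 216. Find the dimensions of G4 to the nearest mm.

Let G0's short side be w mm. w · w√2 = 0.42 m² = 420,000 mm², so w ≈ 545.0 mm and w√2 ≈ 770.7 mm → G0 = 545 × 771 mm.
G1: ⌊771/2⌋ × 545 = 385 × 545 mm
G2: ⌊545/2⌋ × 385 = 272 × 385 mm
G3: ⌊385/2⌋ × 272 = 192 × 272 mm
G4: ⌊272/2⌋ × 192 = 136 × 192 mm

136 × 192 mm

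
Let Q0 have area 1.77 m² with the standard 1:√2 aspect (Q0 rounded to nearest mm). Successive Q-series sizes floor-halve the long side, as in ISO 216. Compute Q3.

395 × 559 mm

Let Q0's short side be w mm. w · w√2 = 1.77 m² = 1,770,000 mm², so w ≈ 1118.7 mm and w√2 ≈ 1582.1 mm → Q0 = 1119 × 1582 mm.
Q1: ⌊1582/2⌋ × 1119 = 791 × 1119 mm
Q2: ⌊1119/2⌋ × 791 = 559 × 791 mm
Q3: ⌊791/2⌋ × 559 = 395 × 559 mm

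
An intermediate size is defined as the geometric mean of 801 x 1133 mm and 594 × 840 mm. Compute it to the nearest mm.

Short side: √(801 · 594) = √475794 ≈ 689.8 → 690 mm
Long side: √(1133 · 840) = √951720 ≈ 975.6 → 976 mm

690 × 976 mm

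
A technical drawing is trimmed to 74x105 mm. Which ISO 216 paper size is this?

Aspect ratio 105/74 ≈ 1.419 — close to the ISO √2 ≈ 1.414.
In the A-series (A0 area = 1 m²): A7 = 74 × 105 mm.

A7 (74 × 105 mm)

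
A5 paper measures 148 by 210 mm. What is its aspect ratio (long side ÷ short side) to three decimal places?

1.419

210 / 148 = 1.419
ISO 216 targets √2 ≈ 1.414; the +0.005 deviation is from mm rounding.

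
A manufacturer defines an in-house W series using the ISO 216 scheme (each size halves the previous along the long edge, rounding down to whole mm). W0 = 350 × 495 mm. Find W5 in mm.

61 × 87 mm

W1: ⌊495/2⌋ × 350 = 247 × 350 mm
W2: ⌊350/2⌋ × 247 = 175 × 247 mm
W3: ⌊247/2⌋ × 175 = 123 × 175 mm
W4: ⌊175/2⌋ × 123 = 87 × 123 mm
W5: ⌊123/2⌋ × 87 = 61 × 87 mm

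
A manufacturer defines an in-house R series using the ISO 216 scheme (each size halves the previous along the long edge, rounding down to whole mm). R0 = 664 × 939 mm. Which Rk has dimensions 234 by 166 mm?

R4

R0: 664 × 939 mm
R1: 469 × 664 mm
R2: 332 × 469 mm
R3: 234 × 332 mm
R4: 166 × 234 mm
R5: 117 × 166 mm
→ matches R4.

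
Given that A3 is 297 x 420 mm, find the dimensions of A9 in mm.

A4: ⌊420/2⌋ × 297 = 210 × 297 mm
A5: ⌊297/2⌋ × 210 = 148 × 210 mm
A6: ⌊210/2⌋ × 148 = 105 × 148 mm
A7: ⌊148/2⌋ × 105 = 74 × 105 mm
A8: ⌊105/2⌋ × 74 = 52 × 74 mm
A9: ⌊74/2⌋ × 52 = 37 × 52 mm

37 × 52 mm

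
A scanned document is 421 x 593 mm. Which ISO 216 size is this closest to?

Aspect ratio 593/421 ≈ 1.409 — close to the ISO √2 ≈ 1.414.
In the A-series (A0 area = 1 m²): A2 = 420 × 594 mm.
Off by 2 mm total — nearest standard size.

A2 (420 × 594 mm)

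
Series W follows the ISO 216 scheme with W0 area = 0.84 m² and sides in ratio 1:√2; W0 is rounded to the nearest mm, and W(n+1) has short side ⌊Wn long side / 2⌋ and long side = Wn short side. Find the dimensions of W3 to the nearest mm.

Let W0's short side be w mm. w · w√2 = 0.84 m² = 840,000 mm², so w ≈ 770.7 mm and w√2 ≈ 1089.9 mm → W0 = 771 × 1090 mm.
W1: ⌊1090/2⌋ × 771 = 545 × 771 mm
W2: ⌊771/2⌋ × 545 = 385 × 545 mm
W3: ⌊545/2⌋ × 385 = 272 × 385 mm

272 × 385 mm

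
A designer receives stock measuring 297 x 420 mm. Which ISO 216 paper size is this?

A3 (297 × 420 mm)

Aspect ratio 420/297 ≈ 1.414 — close to the ISO √2 ≈ 1.414.
In the A-series (A0 area = 1 m²): A3 = 297 × 420 mm.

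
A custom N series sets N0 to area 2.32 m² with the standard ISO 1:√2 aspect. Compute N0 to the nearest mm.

Let the short side be w mm. Then w · w√2 = 2.32 m² = 2,320,000 mm².
w² = 2,320,000/√2, so w ≈ 1280.8 mm; long side = w√2 ≈ 1811.3 mm.

1281 × 1811 mm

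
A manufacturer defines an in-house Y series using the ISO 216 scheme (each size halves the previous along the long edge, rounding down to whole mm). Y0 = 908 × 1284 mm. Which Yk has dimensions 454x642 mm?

Y0: 908 × 1284 mm
Y1: 642 × 908 mm
Y2: 454 × 642 mm
Y3: 321 × 454 mm
→ matches Y2.

Y2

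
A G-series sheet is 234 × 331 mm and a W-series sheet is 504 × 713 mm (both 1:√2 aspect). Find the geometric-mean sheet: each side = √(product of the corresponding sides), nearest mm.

Short side: √(234 · 504) = √117936 ≈ 343.4 → 343 mm
Long side: √(331 · 713) = √236003 ≈ 485.8 → 486 mm

343 × 486 mm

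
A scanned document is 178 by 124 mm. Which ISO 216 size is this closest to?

Aspect ratio 178/124 ≈ 1.435 (ISO target is √2 ≈ 1.414).
In the B-series (B0 = 1000 × 1414 mm): B6 = 125 × 176 mm.
Off by 3 mm total — nearest standard size.

B6 (125 × 176 mm)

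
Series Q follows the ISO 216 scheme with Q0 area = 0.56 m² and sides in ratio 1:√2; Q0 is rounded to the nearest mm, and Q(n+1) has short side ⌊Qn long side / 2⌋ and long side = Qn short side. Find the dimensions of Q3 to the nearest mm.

222 × 314 mm

Let Q0's short side be w mm. w · w√2 = 0.56 m² = 560,000 mm², so w ≈ 629.3 mm and w√2 ≈ 889.9 mm → Q0 = 629 × 890 mm.
Q1: ⌊890/2⌋ × 629 = 445 × 629 mm
Q2: ⌊629/2⌋ × 445 = 314 × 445 mm
Q3: ⌊445/2⌋ × 314 = 222 × 314 mm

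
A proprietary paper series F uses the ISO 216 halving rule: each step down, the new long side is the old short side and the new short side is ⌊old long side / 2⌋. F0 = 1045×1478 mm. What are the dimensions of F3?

F1: ⌊1478/2⌋ × 1045 = 739 × 1045 mm
F2: ⌊1045/2⌋ × 739 = 522 × 739 mm
F3: ⌊739/2⌋ × 522 = 369 × 522 mm

369 × 522 mm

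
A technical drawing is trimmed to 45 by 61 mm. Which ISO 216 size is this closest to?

B9 (44 × 62 mm)

Aspect ratio 61/45 ≈ 1.356 (ISO target is √2 ≈ 1.414).
In the B-series (B0 = 1000 × 1414 mm): B9 = 44 × 62 mm.
Off by 2 mm total — nearest standard size.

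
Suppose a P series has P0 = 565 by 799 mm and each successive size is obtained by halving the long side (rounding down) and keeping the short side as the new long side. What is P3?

199 × 282 mm

P1: ⌊799/2⌋ × 565 = 399 × 565 mm
P2: ⌊565/2⌋ × 399 = 282 × 399 mm
P3: ⌊399/2⌋ × 282 = 199 × 282 mm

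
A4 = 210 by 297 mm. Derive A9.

37 × 52 mm

A5: ⌊297/2⌋ × 210 = 148 × 210 mm
A6: ⌊210/2⌋ × 148 = 105 × 148 mm
A7: ⌊148/2⌋ × 105 = 74 × 105 mm
A8: ⌊105/2⌋ × 74 = 52 × 74 mm
A9: ⌊74/2⌋ × 52 = 37 × 52 mm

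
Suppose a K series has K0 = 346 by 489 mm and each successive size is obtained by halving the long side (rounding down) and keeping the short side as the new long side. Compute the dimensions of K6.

43 × 61 mm

K1: ⌊489/2⌋ × 346 = 244 × 346 mm
K2: ⌊346/2⌋ × 244 = 173 × 244 mm
K3: ⌊244/2⌋ × 173 = 122 × 173 mm
K4: ⌊173/2⌋ × 122 = 86 × 122 mm
K5: ⌊122/2⌋ × 86 = 61 × 86 mm
K6: ⌊86/2⌋ × 61 = 43 × 61 mm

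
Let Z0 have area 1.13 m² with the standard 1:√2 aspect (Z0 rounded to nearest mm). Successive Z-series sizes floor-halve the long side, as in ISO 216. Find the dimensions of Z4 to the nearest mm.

Let Z0's short side be w mm. w · w√2 = 1.13 m² = 1,130,000 mm², so w ≈ 893.9 mm and w√2 ≈ 1264.1 mm → Z0 = 894 × 1264 mm.
Z1: ⌊1264/2⌋ × 894 = 632 × 894 mm
Z2: ⌊894/2⌋ × 632 = 447 × 632 mm
Z3: ⌊632/2⌋ × 447 = 316 × 447 mm
Z4: ⌊447/2⌋ × 316 = 223 × 316 mm

223 × 316 mm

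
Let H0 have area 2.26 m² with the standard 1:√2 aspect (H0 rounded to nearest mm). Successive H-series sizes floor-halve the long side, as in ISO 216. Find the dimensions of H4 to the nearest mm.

316 × 447 mm

Let H0's short side be w mm. w · w√2 = 2.26 m² = 2,260,000 mm², so w ≈ 1264.1 mm and w√2 ≈ 1787.8 mm → H0 = 1264 × 1788 mm.
H1: ⌊1788/2⌋ × 1264 = 894 × 1264 mm
H2: ⌊1264/2⌋ × 894 = 632 × 894 mm
H3: ⌊894/2⌋ × 632 = 447 × 632 mm
H4: ⌊632/2⌋ × 447 = 316 × 447 mm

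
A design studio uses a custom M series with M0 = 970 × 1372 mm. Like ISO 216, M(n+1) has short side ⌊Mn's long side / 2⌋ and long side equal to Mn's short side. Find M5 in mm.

M1: ⌊1372/2⌋ × 970 = 686 × 970 mm
M2: ⌊970/2⌋ × 686 = 485 × 686 mm
M3: ⌊686/2⌋ × 485 = 343 × 485 mm
M4: ⌊485/2⌋ × 343 = 242 × 343 mm
M5: ⌊343/2⌋ × 242 = 171 × 242 mm

171 × 242 mm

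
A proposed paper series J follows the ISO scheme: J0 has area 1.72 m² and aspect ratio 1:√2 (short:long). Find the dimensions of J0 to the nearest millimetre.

1103 × 1560 mm

Let the short side be w mm. Then w · w√2 = 1.72 m² = 1,720,000 mm².
w² = 1,720,000/√2, so w ≈ 1102.8 mm; long side = w√2 ≈ 1559.6 mm.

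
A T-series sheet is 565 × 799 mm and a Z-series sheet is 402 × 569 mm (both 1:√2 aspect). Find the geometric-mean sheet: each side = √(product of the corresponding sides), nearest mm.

477 × 674 mm

Short side: √(565 · 402) = √227130 ≈ 476.6 → 477 mm
Long side: √(799 · 569) = √454631 ≈ 674.3 → 674 mm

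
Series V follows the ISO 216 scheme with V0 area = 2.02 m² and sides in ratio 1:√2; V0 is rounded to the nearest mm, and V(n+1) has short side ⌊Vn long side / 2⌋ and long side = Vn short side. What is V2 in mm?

597 × 845 mm

Let V0's short side be w mm. w · w√2 = 2.02 m² = 2,020,000 mm², so w ≈ 1195.1 mm and w√2 ≈ 1690.2 mm → V0 = 1195 × 1690 mm.
V1: ⌊1690/2⌋ × 1195 = 845 × 1195 mm
V2: ⌊1195/2⌋ × 845 = 597 × 845 mm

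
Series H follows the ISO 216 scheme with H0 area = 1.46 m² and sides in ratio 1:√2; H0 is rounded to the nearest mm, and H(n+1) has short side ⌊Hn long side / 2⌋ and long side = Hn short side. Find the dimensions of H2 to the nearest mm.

Let H0's short side be w mm. w · w√2 = 1.46 m² = 1,460,000 mm², so w ≈ 1016.1 mm and w√2 ≈ 1436.9 mm → H0 = 1016 × 1437 mm.
H1: ⌊1437/2⌋ × 1016 = 718 × 1016 mm
H2: ⌊1016/2⌋ × 718 = 508 × 718 mm

508 × 718 mm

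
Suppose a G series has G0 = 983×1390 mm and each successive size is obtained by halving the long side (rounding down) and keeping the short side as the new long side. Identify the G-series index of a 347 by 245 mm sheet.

G0: 983 × 1390 mm
G1: 695 × 983 mm
G2: 491 × 695 mm
G3: 347 × 491 mm
G4: 245 × 347 mm
G5: 173 × 245 mm
→ matches G4.

G4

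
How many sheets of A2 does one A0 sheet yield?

4

A0 = 841 × 1189 mm; A2 = 420 × 594 mm.
Each halving step doubles the count; 2 steps from A0 to A2.
2^2 = 4.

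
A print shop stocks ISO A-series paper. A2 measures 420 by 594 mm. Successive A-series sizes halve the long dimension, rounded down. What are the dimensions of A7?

A3: ⌊594/2⌋ × 420 = 297 × 420 mm
A4: ⌊420/2⌋ × 297 = 210 × 297 mm
A5: ⌊297/2⌋ × 210 = 148 × 210 mm
A6: ⌊210/2⌋ × 148 = 105 × 148 mm
A7: ⌊148/2⌋ × 105 = 74 × 105 mm

74 × 105 mm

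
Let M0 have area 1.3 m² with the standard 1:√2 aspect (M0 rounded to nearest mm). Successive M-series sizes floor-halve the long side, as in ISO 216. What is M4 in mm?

239 × 339 mm

Let M0's short side be w mm. w · w√2 = 1.3 m² = 1,300,000 mm², so w ≈ 958.8 mm and w√2 ≈ 1355.9 mm → M0 = 959 × 1356 mm.
M1: ⌊1356/2⌋ × 959 = 678 × 959 mm
M2: ⌊959/2⌋ × 678 = 479 × 678 mm
M3: ⌊678/2⌋ × 479 = 339 × 479 mm
M4: ⌊479/2⌋ × 339 = 239 × 339 mm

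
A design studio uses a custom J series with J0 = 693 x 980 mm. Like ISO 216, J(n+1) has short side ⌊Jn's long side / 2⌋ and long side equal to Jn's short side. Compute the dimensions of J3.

J1: ⌊980/2⌋ × 693 = 490 × 693 mm
J2: ⌊693/2⌋ × 490 = 346 × 490 mm
J3: ⌊490/2⌋ × 346 = 245 × 346 mm

245 × 346 mm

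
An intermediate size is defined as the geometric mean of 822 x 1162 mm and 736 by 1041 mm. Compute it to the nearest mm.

778 × 1100 mm

Short side: √(822 · 736) = √604992 ≈ 777.8 → 778 mm
Long side: √(1162 · 1041) = √1209642 ≈ 1099.8 → 1100 mm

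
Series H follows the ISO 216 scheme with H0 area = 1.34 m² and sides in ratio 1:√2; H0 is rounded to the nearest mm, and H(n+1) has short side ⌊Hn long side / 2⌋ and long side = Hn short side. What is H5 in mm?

172 × 243 mm

Let H0's short side be w mm. w · w√2 = 1.34 m² = 1,340,000 mm², so w ≈ 973.4 mm and w√2 ≈ 1376.6 mm → H0 = 973 × 1377 mm.
H1: ⌊1377/2⌋ × 973 = 688 × 973 mm
H2: ⌊973/2⌋ × 688 = 486 × 688 mm
H3: ⌊688/2⌋ × 486 = 344 × 486 mm
H4: ⌊486/2⌋ × 344 = 243 × 344 mm
H5: ⌊344/2⌋ × 243 = 172 × 243 mm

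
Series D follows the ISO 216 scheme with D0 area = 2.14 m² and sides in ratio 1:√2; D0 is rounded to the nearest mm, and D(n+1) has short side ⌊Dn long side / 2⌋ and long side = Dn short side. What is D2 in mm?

Let D0's short side be w mm. w · w√2 = 2.14 m² = 2,140,000 mm², so w ≈ 1230.1 mm and w√2 ≈ 1739.7 mm → D0 = 1230 × 1740 mm.
D1: ⌊1740/2⌋ × 1230 = 870 × 1230 mm
D2: ⌊1230/2⌋ × 870 = 615 × 870 mm

615 × 870 mm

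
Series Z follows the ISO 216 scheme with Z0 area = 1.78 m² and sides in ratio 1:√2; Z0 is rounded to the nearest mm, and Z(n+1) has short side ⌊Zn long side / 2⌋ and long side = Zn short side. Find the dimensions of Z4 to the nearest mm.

Let Z0's short side be w mm. w · w√2 = 1.78 m² = 1,780,000 mm², so w ≈ 1121.9 mm and w√2 ≈ 1586.6 mm → Z0 = 1122 × 1587 mm.
Z1: ⌊1587/2⌋ × 1122 = 793 × 1122 mm
Z2: ⌊1122/2⌋ × 793 = 561 × 793 mm
Z3: ⌊793/2⌋ × 561 = 396 × 561 mm
Z4: ⌊561/2⌋ × 396 = 280 × 396 mm

280 × 396 mm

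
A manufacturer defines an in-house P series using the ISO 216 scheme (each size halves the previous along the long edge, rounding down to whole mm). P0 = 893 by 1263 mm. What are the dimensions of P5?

P1: ⌊1263/2⌋ × 893 = 631 × 893 mm
P2: ⌊893/2⌋ × 631 = 446 × 631 mm
P3: ⌊631/2⌋ × 446 = 315 × 446 mm
P4: ⌊446/2⌋ × 315 = 223 × 315 mm
P5: ⌊315/2⌋ × 223 = 157 × 223 mm

157 × 223 mm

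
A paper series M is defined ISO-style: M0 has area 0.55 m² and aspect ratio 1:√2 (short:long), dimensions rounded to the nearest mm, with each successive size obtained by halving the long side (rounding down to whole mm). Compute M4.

Let M0's short side be w mm. w · w√2 = 0.55 m² = 550,000 mm², so w ≈ 623.6 mm and w√2 ≈ 881.9 mm → M0 = 624 × 882 mm.
M1: ⌊882/2⌋ × 624 = 441 × 624 mm
M2: ⌊624/2⌋ × 441 = 312 × 441 mm
M3: ⌊441/2⌋ × 312 = 220 × 312 mm
M4: ⌊312/2⌋ × 220 = 156 × 220 mm

156 × 220 mm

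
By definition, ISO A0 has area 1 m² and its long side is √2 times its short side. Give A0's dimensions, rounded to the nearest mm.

841 × 1189 mm

Let the short side be w mm. Then the long side is w√2 and w · w√2 = 10⁶ mm².
w² = 10⁶/√2, so w = 1000 / 2^(1/4) ≈ 840.9 mm; long side = 1000 · 2^(1/4) ≈ 1189.2 mm.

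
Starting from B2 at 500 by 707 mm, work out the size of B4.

250 × 353 mm

B3: ⌊707/2⌋ × 500 = 353 × 500 mm
B4: ⌊500/2⌋ × 353 = 250 × 353 mm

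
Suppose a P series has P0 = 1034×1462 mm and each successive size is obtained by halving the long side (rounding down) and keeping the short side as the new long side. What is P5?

182 × 258 mm

P1: ⌊1462/2⌋ × 1034 = 731 × 1034 mm
P2: ⌊1034/2⌋ × 731 = 517 × 731 mm
P3: ⌊731/2⌋ × 517 = 365 × 517 mm
P4: ⌊517/2⌋ × 365 = 258 × 365 mm
P5: ⌊365/2⌋ × 258 = 182 × 258 mm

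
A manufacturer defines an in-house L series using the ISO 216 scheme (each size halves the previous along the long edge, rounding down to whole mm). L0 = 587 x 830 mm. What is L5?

103 × 146 mm

L1: ⌊830/2⌋ × 587 = 415 × 587 mm
L2: ⌊587/2⌋ × 415 = 293 × 415 mm
L3: ⌊415/2⌋ × 293 = 207 × 293 mm
L4: ⌊293/2⌋ × 207 = 146 × 207 mm
L5: ⌊207/2⌋ × 146 = 103 × 146 mm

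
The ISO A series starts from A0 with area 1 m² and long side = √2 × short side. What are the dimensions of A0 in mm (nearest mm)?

841 × 1189 mm

Let the short side be w mm. Then the long side is w√2 and w · w√2 = 10⁶ mm².
w² = 10⁶/√2, so w = 1000 / 2^(1/4) ≈ 840.9 mm; long side = 1000 · 2^(1/4) ≈ 1189.2 mm.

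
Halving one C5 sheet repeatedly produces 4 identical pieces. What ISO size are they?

4 = 2^2, so 2 halving steps.
C5 → C6 → … → C7 after 2 steps.

C7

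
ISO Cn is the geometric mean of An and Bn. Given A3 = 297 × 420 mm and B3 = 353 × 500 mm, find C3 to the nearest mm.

Short side: √(297 · 353) = √104841 ≈ 323.8 → 324 mm
Long side: √(420 · 500) = √210000 ≈ 458.3 → 458 mm

324 × 458 mm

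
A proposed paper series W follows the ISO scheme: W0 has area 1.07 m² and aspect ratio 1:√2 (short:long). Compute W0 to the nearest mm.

Let the short side be w mm. Then w · w√2 = 1.07 m² = 1,070,000 mm².
w² = 1,070,000/√2, so w ≈ 869.8 mm; long side = w√2 ≈ 1230.1 mm.

870 × 1230 mm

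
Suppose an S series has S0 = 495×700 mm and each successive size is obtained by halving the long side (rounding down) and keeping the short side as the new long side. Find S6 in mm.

S1: ⌊700/2⌋ × 495 = 350 × 495 mm
S2: ⌊495/2⌋ × 350 = 247 × 350 mm
S3: ⌊350/2⌋ × 247 = 175 × 247 mm
S4: ⌊247/2⌋ × 175 = 123 × 175 mm
S5: ⌊175/2⌋ × 123 = 87 × 123 mm
S6: ⌊123/2⌋ × 87 = 61 × 87 mm

61 × 87 mm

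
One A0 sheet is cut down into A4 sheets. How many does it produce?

16

A0 = 841 × 1189 mm; A4 = 210 × 297 mm.
Each halving step doubles the count; 4 steps from A0 to A4.
2^4 = 16.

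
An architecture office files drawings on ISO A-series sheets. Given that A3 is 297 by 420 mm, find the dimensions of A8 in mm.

A4: ⌊420/2⌋ × 297 = 210 × 297 mm
A5: ⌊297/2⌋ × 210 = 148 × 210 mm
A6: ⌊210/2⌋ × 148 = 105 × 148 mm
A7: ⌊148/2⌋ × 105 = 74 × 105 mm
A8: ⌊105/2⌋ × 74 = 52 × 74 mm

52 × 74 mm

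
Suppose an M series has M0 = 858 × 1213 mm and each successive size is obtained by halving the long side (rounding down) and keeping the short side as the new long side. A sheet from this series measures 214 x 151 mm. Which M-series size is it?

M5

M0: 858 × 1213 mm
M1: 606 × 858 mm
M2: 429 × 606 mm
M3: 303 × 429 mm
M4: 214 × 303 mm
M5: 151 × 214 mm
M6: 107 × 151 mm
→ matches M5.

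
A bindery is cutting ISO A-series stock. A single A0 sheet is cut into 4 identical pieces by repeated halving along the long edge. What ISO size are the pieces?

4 = 2^2, so 2 halving steps.
A0 → A1 → … → A2 after 2 steps.

A2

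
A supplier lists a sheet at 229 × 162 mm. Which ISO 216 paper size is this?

C5 (162 × 229 mm)

Aspect ratio 229/162 ≈ 1.414 — close to the ISO √2 ≈ 1.414.
In the C-series (envelope sizes, between A and B): C5 = 162 × 229 mm.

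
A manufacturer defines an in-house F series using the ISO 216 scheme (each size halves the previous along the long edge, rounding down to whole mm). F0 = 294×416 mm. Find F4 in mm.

F1: ⌊416/2⌋ × 294 = 208 × 294 mm
F2: ⌊294/2⌋ × 208 = 147 × 208 mm
F3: ⌊208/2⌋ × 147 = 104 × 147 mm
F4: ⌊147/2⌋ × 104 = 73 × 104 mm

73 × 104 mm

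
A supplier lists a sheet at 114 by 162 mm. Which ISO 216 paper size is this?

C6 (114 × 162 mm)

Aspect ratio 162/114 ≈ 1.421 — close to the ISO √2 ≈ 1.414.
In the C-series (envelope sizes, between A and B): C6 = 114 × 162 mm.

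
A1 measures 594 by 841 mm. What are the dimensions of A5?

A2: ⌊841/2⌋ × 594 = 420 × 594 mm
A3: ⌊594/2⌋ × 420 = 297 × 420 mm
A4: ⌊420/2⌋ × 297 = 210 × 297 mm
A5: ⌊297/2⌋ × 210 = 148 × 210 mm

148 × 210 mm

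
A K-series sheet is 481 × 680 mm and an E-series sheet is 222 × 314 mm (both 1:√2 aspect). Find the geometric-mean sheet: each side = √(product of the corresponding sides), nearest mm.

327 × 462 mm

Short side: √(481 · 222) = √106782 ≈ 326.8 → 327 mm
Long side: √(680 · 314) = √213520 ≈ 462.1 → 462 mm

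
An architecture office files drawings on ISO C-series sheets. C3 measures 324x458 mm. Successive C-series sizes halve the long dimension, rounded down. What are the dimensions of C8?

C4: ⌊458/2⌋ × 324 = 229 × 324 mm
C5: ⌊324/2⌋ × 229 = 162 × 229 mm
C6: ⌊229/2⌋ × 162 = 114 × 162 mm
C7: ⌊162/2⌋ × 114 = 81 × 114 mm
C8: ⌊114/2⌋ × 81 = 57 × 81 mm

57 × 81 mm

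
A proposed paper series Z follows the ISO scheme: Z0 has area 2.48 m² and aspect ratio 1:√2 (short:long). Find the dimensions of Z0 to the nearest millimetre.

1324 × 1873 mm

Let the short side be w mm. Then w · w√2 = 2.48 m² = 2,480,000 mm².
w² = 2,480,000/√2, so w ≈ 1324.2 mm; long side = w√2 ≈ 1872.8 mm.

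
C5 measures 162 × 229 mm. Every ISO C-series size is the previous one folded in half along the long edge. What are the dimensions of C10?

C6: ⌊229/2⌋ × 162 = 114 × 162 mm
C7: ⌊162/2⌋ × 114 = 81 × 114 mm
C8: ⌊114/2⌋ × 81 = 57 × 81 mm
C9: ⌊81/2⌋ × 57 = 40 × 57 mm
C10: ⌊57/2⌋ × 40 = 28 × 40 mm

28 × 40 mm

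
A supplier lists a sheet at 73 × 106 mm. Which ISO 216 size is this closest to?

A7 (74 × 105 mm)

Aspect ratio 106/73 ≈ 1.452 (ISO target is √2 ≈ 1.414).
In the A-series (A0 area = 1 m²): A7 = 74 × 105 mm.
Off by 2 mm total — nearest standard size.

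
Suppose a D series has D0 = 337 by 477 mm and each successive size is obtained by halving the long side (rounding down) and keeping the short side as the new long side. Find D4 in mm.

84 × 119 mm

D1: ⌊477/2⌋ × 337 = 238 × 337 mm
D2: ⌊337/2⌋ × 238 = 168 × 238 mm
D3: ⌊238/2⌋ × 168 = 119 × 168 mm
D4: ⌊168/2⌋ × 119 = 84 × 119 mm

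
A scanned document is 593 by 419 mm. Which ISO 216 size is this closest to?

A2 (420 × 594 mm)

Aspect ratio 593/419 ≈ 1.415 — close to the ISO √2 ≈ 1.414.
In the A-series (A0 area = 1 m²): A2 = 420 × 594 mm.
Off by 2 mm total — nearest standard size.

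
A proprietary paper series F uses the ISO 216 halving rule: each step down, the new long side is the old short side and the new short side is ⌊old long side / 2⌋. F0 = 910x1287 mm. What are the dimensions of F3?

F1: ⌊1287/2⌋ × 910 = 643 × 910 mm
F2: ⌊910/2⌋ × 643 = 455 × 643 mm
F3: ⌊643/2⌋ × 455 = 321 × 455 mm

321 × 455 mm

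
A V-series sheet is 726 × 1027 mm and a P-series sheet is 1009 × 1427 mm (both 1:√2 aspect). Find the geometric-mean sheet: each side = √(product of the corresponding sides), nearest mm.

Short side: √(726 · 1009) = √732534 ≈ 855.9 → 856 mm
Long side: √(1027 · 1427) = √1465529 ≈ 1210.6 → 1211 mm

856 × 1211 mm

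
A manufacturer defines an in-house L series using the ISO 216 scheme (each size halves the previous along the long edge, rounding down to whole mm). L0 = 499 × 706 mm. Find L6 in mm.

L1 = 353 × 499 mm (from L0 by 1 halving).
L2: ⌊499/2⌋ × 353 = 249 × 353 mm
L3: ⌊353/2⌋ × 249 = 176 × 249 mm
L4: ⌊249/2⌋ × 176 = 124 × 176 mm
L5: ⌊176/2⌋ × 124 = 88 × 124 mm
L6: ⌊124/2⌋ × 88 = 62 × 88 mm

62 × 88 mm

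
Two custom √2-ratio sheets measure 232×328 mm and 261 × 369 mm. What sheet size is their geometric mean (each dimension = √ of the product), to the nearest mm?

Short side: √(232 · 261) = √60552 ≈ 246.1 → 246 mm
Long side: √(328 · 369) = √121032 ≈ 347.9 → 348 mm

246 × 348 mm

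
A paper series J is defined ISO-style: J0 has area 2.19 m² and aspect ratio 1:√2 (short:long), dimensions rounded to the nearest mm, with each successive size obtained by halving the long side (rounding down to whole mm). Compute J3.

Let J0's short side be w mm. w · w√2 = 2.19 m² = 2,190,000 mm², so w ≈ 1244.4 mm and w√2 ≈ 1759.9 mm → J0 = 1244 × 1760 mm.
J1: ⌊1760/2⌋ × 1244 = 880 × 1244 mm
J2: ⌊1244/2⌋ × 880 = 622 × 880 mm
J3: ⌊880/2⌋ × 622 = 440 × 622 mm

440 × 622 mm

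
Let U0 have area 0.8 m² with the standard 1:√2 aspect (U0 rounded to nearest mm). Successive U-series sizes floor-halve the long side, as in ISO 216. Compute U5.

133 × 188 mm

Let U0's short side be w mm. w · w√2 = 0.8 m² = 800,000 mm², so w ≈ 752.1 mm and w√2 ≈ 1063.7 mm → U0 = 752 × 1064 mm.
U1: ⌊1064/2⌋ × 752 = 532 × 752 mm
U2: ⌊752/2⌋ × 532 = 376 × 532 mm
U3: ⌊532/2⌋ × 376 = 266 × 376 mm
U4: ⌊376/2⌋ × 266 = 188 × 266 mm
U5: ⌊266/2⌋ × 188 = 133 × 188 mm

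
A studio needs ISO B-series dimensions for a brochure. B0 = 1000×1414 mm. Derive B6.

125 × 176 mm

B1: ⌊1414/2⌋ × 1000 = 707 × 1000 mm
B2: ⌊1000/2⌋ × 707 = 500 × 707 mm
B3: ⌊707/2⌋ × 500 = 353 × 500 mm
B4: ⌊500/2⌋ × 353 = 250 × 353 mm
B5: ⌊353/2⌋ × 250 = 176 × 250 mm
B6: ⌊250/2⌋ × 176 = 125 × 176 mm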